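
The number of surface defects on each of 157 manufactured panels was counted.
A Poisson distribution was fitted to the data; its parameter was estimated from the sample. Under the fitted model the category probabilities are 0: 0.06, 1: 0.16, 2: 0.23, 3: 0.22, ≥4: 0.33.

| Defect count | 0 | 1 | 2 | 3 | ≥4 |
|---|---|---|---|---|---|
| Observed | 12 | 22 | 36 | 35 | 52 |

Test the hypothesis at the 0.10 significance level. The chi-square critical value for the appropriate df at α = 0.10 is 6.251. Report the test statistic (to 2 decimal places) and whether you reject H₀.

1.10; do not reject

Expected counts E_i = n·p_i: 157×0.06 = 9.42, 157×0.16 = 25.12, 157×0.23 = 36.11, 157×0.22 = 34.54, 157×0.33 = 51.81.
0: (12 − 9.42)²/9.42 = 6.6564/9.42 = 0.707
1: (22 − 25.12)²/25.12 = 9.7344/25.12 = 0.388
2: (36 − 36.11)²/36.11 = 0.0121/36.11 = 0.000
3: (35 − 34.54)²/34.54 = 0.2116/34.54 = 0.006
≥4: (52 − 51.81)²/51.81 = 0.0361/51.81 = 0.001
Sum = 1.10
df = 3. Since 1.10 < 6.251, we do not reject H₀.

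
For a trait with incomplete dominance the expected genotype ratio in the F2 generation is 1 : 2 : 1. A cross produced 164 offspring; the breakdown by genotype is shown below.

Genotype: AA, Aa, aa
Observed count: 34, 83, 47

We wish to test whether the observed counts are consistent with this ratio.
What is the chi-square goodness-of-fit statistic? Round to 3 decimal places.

2.085

Ratio total = 4. Expected counts: 164×1/4 = 41, 164×2/4 = 82, 164×1/4 = 41.
cat         O        E   (O−E)²/E
AA         34       41     1.1951
Aa         83       82     0.0122
aa         47       41     0.8780
Sum = 2.085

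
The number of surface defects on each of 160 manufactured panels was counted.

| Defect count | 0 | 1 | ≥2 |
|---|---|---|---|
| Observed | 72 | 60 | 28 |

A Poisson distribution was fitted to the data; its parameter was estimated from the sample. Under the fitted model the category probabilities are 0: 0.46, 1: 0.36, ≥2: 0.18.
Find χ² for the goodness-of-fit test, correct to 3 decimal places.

0.157

Expected counts E_i = n·p_i: 160×0.46 = 73.6, 160×0.36 = 57.6, 160×0.18 = 28.8.
χ² = (72−73.6)²/73.6 + (60−57.6)²/57.6 + (28−28.8)²/28.8
   = 0.0348 + 0.1000 + 0.0222
Sum = 0.157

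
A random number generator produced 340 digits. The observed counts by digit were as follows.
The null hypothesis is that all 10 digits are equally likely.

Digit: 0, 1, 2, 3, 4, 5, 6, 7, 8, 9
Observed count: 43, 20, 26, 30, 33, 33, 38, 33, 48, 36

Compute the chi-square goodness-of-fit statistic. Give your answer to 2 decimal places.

Expected count for each of the 10 categories: 340/10 = 34.
cat         O        E   (O−E)²/E
0          43       34      2.382
1          20       34      5.765
2          26       34      1.882
3          30       34      0.471
4          33       34      0.029
5          33       34      0.029
6          38       34      0.471
7          33       34      0.029
8          48       34      5.765
9          36       34      0.118
Sum = 16.94

16.94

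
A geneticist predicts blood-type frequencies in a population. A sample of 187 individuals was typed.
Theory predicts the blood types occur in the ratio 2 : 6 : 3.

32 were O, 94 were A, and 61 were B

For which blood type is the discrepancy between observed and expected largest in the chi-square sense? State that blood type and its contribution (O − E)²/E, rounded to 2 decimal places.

B, 1.96

Ratio total = 11. Expected counts: 187×2/11 = 34, 187×6/11 = 102, 187×3/11 = 51.
χ² = (32−34)²/34 + (94−102)²/102 + (61−51)²/51
   = 0.118 + 0.627 + 1.961
The largest term is for B: 1.96.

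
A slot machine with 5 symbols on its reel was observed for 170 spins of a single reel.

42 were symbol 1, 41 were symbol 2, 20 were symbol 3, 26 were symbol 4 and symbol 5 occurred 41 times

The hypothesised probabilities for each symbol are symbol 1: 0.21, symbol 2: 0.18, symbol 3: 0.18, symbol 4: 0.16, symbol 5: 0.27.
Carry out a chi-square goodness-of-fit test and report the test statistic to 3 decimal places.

8.894

Expected counts E_i = n·p_i: 170×0.21 = 35.7, 170×0.18 = 30.6, 170×0.18 = 30.6, 170×0.16 = 27.2, 170×0.27 = 45.9.
χ² = (42−35.7)²/35.7 + (41−30.6)²/30.6 + (20−30.6)²/30.6 + (26−27.2)²/27.2 + (41−45.9)²/45.9
   = 1.1118 + 3.5346 + 3.6719 + 0.0529 + 0.5231
Sum = 8.894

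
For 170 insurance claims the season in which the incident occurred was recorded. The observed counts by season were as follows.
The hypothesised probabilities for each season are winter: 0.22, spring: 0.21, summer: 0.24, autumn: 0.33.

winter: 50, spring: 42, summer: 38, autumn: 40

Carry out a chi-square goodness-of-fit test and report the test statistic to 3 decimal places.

10.169

Expected counts E_i = n·p_i: 170×0.22 = 37.4, 170×0.21 = 35.7, 170×0.24 = 40.8, 170×0.33 = 56.1.
cat         O        E   (O−E)²/E
winter     50     37.4     4.2449
spring     42     35.7     1.1118
summer     38     40.8     0.1922
autumn     40     56.1     4.6205
Sum = 10.169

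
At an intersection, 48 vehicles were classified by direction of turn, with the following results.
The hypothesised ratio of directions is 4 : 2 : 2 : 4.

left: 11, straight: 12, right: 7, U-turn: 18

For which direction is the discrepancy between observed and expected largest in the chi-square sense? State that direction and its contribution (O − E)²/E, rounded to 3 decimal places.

Ratio total = 12. Expected counts: 48×4/12 = 16, 48×2/12 = 8, 48×2/12 = 8, 48×4/12 = 16.
cat           O        E   (O−E)²/E
left         11       16     1.5625
straight     12        8     2.0000
right         7        8     0.1250
U-turn       18       16     0.2500
The largest term is for straight: 2.000.

straight, 2.000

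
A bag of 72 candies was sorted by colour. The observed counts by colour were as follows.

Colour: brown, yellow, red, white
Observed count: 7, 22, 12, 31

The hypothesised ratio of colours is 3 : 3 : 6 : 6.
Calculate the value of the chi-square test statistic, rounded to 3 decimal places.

Ratio total = 18. Expected counts: 72×3/18 = 12, 72×3/18 = 12, 72×6/18 = 24, 72×6/18 = 24.
brown: (7 − 12)²/12 = 25/12 = 2.0833
yellow: (22 − 12)²/12 = 100/12 = 8.3333
red: (12 − 24)²/24 = 144/24 = 6.0000
white: (31 − 24)²/24 = 49/24 = 2.0417
Sum = 18.458

18.458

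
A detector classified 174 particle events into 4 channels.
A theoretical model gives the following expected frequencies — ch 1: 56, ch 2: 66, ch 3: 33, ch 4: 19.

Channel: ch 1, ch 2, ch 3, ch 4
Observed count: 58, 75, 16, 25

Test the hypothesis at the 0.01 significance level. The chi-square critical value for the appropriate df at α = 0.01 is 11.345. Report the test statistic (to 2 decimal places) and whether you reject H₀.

ch 1: (58 − 56)²/56 = 4/56 = 0.071
ch 2: (75 − 66)²/66 = 81/66 = 1.227
ch 3: (16 − 33)²/33 = 289/33 = 8.758
ch 4: (25 − 19)²/19 = 36/19 = 1.895
Sum = 11.95
df = 3. Since 11.95 > 11.345, we reject H₀.

11.95; reject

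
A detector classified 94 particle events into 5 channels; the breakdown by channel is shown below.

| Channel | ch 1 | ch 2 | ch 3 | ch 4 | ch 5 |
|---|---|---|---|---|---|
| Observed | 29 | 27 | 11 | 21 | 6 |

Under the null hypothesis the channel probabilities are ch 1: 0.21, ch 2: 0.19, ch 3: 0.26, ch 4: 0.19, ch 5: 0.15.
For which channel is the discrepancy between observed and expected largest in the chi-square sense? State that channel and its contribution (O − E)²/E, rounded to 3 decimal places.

ch 3, 7.391

Expected counts E_i = n·p_i: 94×0.21 = 19.74, 94×0.19 = 17.86, 94×0.26 = 24.44, 94×0.19 = 17.86, 94×0.15 = 14.1.
cat         O        E   (O−E)²/E
ch 1       29    19.74     4.3439
ch 2       27    17.86     4.6775
ch 3       11    24.44     7.3909
ch 4       21    17.86     0.5520
ch 5        6     14.1     4.6532
The largest term is for ch 3: 7.391.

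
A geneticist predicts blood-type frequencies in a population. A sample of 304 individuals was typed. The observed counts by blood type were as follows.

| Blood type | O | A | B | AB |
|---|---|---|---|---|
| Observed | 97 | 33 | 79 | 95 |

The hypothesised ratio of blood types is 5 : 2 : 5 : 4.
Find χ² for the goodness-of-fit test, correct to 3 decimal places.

Ratio total = 16. Expected counts: 304×5/16 = 95, 304×2/16 = 38, 304×5/16 = 95, 304×4/16 = 76.
cat         O        E   (O−E)²/E
O          97       95     0.0421
A          33       38     0.6579
B          79       95     2.6947
AB         95       76     4.7500
Sum = 8.145

8.145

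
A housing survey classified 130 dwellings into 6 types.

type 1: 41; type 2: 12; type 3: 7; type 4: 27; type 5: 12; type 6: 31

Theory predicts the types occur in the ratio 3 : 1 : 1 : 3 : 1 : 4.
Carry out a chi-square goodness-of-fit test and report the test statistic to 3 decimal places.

Ratio total = 13. Expected counts: 130×3/13 = 30, 130×1/13 = 10, 130×1/13 = 10, 130×3/13 = 30, 130×1/13 = 10, 130×4/13 = 40.
type 1: (41 − 30)²/30 = 121/30 = 4.0333
type 2: (12 − 10)²/10 = 4/10 = 0.4000
type 3: (7 − 10)²/10 = 9/10 = 0.9000
type 4: (27 − 30)²/30 = 9/30 = 0.3000
type 5: (12 − 10)²/10 = 4/10 = 0.4000
type 6: (31 − 40)²/40 = 81/40 = 2.0250
Sum = 8.058

8.058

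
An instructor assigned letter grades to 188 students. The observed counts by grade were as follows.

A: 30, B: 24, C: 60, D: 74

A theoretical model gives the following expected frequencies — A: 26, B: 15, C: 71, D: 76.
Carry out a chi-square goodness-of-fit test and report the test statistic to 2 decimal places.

7.77

χ² = (30−26)²/26 + (24−15)²/15 + (60−71)²/71 + (74−76)²/76
   = 0.615 + 5.400 + 1.704 + 0.053
Sum = 7.77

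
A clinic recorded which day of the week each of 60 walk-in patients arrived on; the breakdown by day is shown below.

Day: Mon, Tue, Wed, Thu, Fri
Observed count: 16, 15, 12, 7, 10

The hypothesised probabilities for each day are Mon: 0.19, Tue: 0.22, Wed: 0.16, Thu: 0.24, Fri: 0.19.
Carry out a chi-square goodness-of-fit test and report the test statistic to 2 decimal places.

6.68

Expected counts E_i = n·p_i: 60×0.19 = 11.4, 60×0.22 = 13.2, 60×0.16 = 9.6, 60×0.24 = 14.4, 60×0.19 = 11.4.
χ² = (16−11.4)²/11.4 + (15−13.2)²/13.2 + (12−9.6)²/9.6 + (7−14.4)²/14.4 + (10−11.4)²/11.4
   = 1.856 + 0.245 + 0.600 + 3.803 + 0.172
Sum = 6.68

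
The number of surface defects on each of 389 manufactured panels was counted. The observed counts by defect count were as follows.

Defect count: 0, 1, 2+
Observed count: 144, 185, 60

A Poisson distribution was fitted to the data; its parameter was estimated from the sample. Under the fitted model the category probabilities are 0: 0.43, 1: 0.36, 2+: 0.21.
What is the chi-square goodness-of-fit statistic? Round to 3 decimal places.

Expected counts E_i = n·p_i: 389×0.43 = 167.27, 389×0.36 = 140.04, 389×0.21 = 81.69.
cat         O        E   (O−E)²/E
0         144   167.27     3.2372
1         185   140.04    14.4345
2+         60    81.69     5.7590
Sum = 23.431

23.431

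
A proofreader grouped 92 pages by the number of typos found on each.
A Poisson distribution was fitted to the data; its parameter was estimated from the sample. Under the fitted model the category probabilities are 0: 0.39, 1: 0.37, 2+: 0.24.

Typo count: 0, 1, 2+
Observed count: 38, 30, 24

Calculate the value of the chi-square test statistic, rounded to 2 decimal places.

Expected counts E_i = n·p_i: 92×0.39 = 35.88, 92×0.37 = 34.04, 92×0.24 = 22.08.
cat         O        E   (O−E)²/E
0          38    35.88      0.125
1          30    34.04      0.479
2+         24    22.08      0.167
Sum = 0.77

0.77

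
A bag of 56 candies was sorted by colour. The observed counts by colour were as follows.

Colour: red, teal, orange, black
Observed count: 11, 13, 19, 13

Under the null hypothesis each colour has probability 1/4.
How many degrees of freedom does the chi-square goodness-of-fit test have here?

There are k = 4 categories and no parameters were estimated from the data, so df = 4 − 1 = 3.

3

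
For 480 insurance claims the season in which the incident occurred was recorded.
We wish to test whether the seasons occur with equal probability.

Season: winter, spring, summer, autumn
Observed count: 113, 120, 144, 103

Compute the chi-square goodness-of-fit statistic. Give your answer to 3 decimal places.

7.617

Expected count for each of the 4 categories: 480/4 = 120.
χ² = (113−120)²/120 + (120−120)²/120 + (144−120)²/120 + (103−120)²/120
   = 0.4083 + 0.0000 + 4.8000 + 2.4083
Sum = 7.617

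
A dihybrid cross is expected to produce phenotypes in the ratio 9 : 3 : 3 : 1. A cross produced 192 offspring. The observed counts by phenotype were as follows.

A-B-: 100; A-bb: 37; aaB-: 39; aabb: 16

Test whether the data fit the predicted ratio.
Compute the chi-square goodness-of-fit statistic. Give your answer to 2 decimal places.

2.20

Ratio total = 16. Expected counts: 192×9/16 = 108, 192×3/16 = 36, 192×3/16 = 36, 192×1/16 = 12.
χ² = (100−108)²/108 + (37−36)²/36 + (39−36)²/36 + (16−12)²/12
   = 0.593 + 0.028 + 0.250 + 1.333
Sum = 2.20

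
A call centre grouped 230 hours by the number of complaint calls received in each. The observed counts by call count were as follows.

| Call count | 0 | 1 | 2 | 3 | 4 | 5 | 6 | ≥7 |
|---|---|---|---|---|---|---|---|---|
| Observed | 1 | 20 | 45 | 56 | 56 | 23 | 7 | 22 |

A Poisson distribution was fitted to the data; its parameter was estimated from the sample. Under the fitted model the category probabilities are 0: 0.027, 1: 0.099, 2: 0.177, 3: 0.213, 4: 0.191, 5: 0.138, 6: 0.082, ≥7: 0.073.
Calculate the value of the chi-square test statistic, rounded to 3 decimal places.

20.961

Expected counts E_i = n·p_i: 230×0.027 = 6.21, 230×0.099 = 22.77, 230×0.177 = 40.71, 230×0.213 = 48.99, 230×0.191 = 43.93, 230×0.138 = 31.74, 230×0.082 = 18.86, 230×0.073 = 16.79.
cat         O        E   (O−E)²/E
0           1     6.21     4.3710
1          20    22.77     0.3370
2          45    40.71     0.4521
3          56    48.99     1.0031
4          56    43.93     3.3163
5          23    31.74     2.4067
6           7    18.86     7.4581
≥7         22    16.79     1.6167
Sum = 20.961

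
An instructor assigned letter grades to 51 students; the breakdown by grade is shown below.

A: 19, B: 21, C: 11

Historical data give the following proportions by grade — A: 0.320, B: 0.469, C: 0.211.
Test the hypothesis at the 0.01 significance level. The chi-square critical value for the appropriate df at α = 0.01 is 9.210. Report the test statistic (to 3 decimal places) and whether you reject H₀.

0.802; do not reject

Expected counts E_i = n·p_i: 51×0.320 = 16.32, 51×0.469 = 23.919, 51×0.211 = 10.761.
χ² = (19−16.32)²/16.32 + (21−23.919)²/23.919 + (11−10.761)²/10.761
   = 0.4401 + 0.3562 + 0.0053
Sum = 0.802
df = 2. Since 0.802 < 9.210, we do not reject H₀.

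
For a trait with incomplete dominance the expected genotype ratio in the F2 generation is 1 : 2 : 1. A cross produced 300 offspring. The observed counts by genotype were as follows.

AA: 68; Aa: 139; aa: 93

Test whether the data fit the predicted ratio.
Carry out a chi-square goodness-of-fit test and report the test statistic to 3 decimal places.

5.780

Ratio total = 4. Expected counts: 300×1/4 = 75, 300×2/4 = 150, 300×1/4 = 75.
χ² = (68−75)²/75 + (139−150)²/150 + (93−75)²/75
   = 0.6533 + 0.8067 + 4.3200
Sum = 5.780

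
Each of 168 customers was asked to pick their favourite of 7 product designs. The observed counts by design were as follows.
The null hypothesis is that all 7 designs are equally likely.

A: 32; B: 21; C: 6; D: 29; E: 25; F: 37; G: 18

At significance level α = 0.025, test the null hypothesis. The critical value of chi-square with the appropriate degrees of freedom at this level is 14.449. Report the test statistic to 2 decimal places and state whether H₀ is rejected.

26.17; reject

Under H₀ each category has probability 1/7, so each expected count is 168/7 = 24.
A: (32 − 24)²/24 = 64/24 = 2.667
B: (21 − 24)²/24 = 9/24 = 0.375
C: (6 − 24)²/24 = 324/24 = 13.500
D: (29 − 24)²/24 = 25/24 = 1.042
E: (25 − 24)²/24 = 1/24 = 0.042
F: (37 − 24)²/24 = 169/24 = 7.042
G: (18 − 24)²/24 = 36/24 = 1.500
Sum = 26.17
df = 6. Since 26.17 > 14.449, we reject H₀.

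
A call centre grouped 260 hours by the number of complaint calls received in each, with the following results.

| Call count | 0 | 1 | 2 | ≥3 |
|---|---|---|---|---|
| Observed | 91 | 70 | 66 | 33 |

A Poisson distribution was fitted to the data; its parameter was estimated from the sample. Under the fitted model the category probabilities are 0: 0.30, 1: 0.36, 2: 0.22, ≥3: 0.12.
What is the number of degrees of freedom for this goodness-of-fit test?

2

There are k = 4 categories and 1 parameter estimated from the data, so df = 4 − 1 − 1 = 2.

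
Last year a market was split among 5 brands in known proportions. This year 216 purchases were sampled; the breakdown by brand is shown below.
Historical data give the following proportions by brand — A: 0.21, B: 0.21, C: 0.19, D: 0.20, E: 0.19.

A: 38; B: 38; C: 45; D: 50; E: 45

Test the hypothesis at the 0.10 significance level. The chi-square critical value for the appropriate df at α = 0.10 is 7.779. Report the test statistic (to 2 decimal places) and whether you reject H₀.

Expected counts E_i = n·p_i: 216×0.21 = 45.36, 216×0.21 = 45.36, 216×0.19 = 41.04, 216×0.20 = 43.2, 216×0.19 = 41.04.
χ² = (38−45.36)²/45.36 + (38−45.36)²/45.36 + (45−41.04)²/41.04 + (50−43.2)²/43.2 + (45−41.04)²/41.04
   = 1.194 + 1.194 + 0.382 + 1.070 + 0.382
Sum = 4.22
df = 4. Since 4.22 < 7.779, we do not reject H₀.

4.22; do not reject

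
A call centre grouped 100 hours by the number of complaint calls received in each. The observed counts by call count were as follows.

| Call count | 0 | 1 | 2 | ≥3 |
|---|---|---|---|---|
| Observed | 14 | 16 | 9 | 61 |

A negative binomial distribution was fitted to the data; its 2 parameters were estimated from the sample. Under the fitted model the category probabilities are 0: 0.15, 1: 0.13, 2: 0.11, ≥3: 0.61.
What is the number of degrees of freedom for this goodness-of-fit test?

There are k = 4 categories and 2 parameters estimated from the data, so df = 4 − 1 − 2 = 1.

1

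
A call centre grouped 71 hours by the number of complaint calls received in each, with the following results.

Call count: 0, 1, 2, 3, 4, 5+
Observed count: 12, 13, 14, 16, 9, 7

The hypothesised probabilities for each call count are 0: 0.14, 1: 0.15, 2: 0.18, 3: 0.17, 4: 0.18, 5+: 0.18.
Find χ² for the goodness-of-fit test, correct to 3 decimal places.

Expected counts E_i = n·p_i: 71×0.14 = 9.94, 71×0.15 = 10.65, 71×0.18 = 12.78, 71×0.17 = 12.07, 71×0.18 = 12.78, 71×0.18 = 12.78.
χ² = (12−9.94)²/9.94 + (13−10.65)²/10.65 + (14−12.78)²/12.78 + (16−12.07)²/12.07 + (9−12.78)²/12.78 + (7−12.78)²/12.78
   = 0.4269 + 0.5185 + 0.1165 + 1.2796 + 1.1180 + 2.6141
Sum = 6.074

6.074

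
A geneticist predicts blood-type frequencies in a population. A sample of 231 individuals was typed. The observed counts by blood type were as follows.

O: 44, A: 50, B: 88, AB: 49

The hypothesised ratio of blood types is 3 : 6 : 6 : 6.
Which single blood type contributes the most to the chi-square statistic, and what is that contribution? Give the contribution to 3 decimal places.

Ratio total = 21. Expected counts: 231×3/21 = 33, 231×6/21 = 66, 231×6/21 = 66, 231×6/21 = 66.
O: (44 − 33)²/33 = 121/33 = 3.6667
A: (50 − 66)²/66 = 256/66 = 3.8788
B: (88 − 66)²/66 = 484/66 = 7.3333
AB: (49 − 66)²/66 = 289/66 = 4.3788
The largest term is for B: 7.333.

B, 7.333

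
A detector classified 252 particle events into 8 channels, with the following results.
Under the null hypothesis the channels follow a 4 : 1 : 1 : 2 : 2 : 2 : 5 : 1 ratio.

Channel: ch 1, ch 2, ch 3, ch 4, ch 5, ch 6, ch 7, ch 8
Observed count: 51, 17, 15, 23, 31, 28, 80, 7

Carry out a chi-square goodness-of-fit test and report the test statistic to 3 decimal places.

Ratio total = 18. Expected counts: 252×4/18 = 56, 252×1/18 = 14, 252×1/18 = 14, 252×2/18 = 28, 252×2/18 = 28, 252×2/18 = 28, 252×5/18 = 70, 252×1/18 = 14.
cat         O        E   (O−E)²/E
ch 1       51       56     0.4464
ch 2       17       14     0.6429
ch 3       15       14     0.0714
ch 4       23       28     0.8929
ch 5       31       28     0.3214
ch 6       28       28     0.0000
ch 7       80       70     1.4286
ch 8        7       14     3.5000
Sum = 7.304

7.304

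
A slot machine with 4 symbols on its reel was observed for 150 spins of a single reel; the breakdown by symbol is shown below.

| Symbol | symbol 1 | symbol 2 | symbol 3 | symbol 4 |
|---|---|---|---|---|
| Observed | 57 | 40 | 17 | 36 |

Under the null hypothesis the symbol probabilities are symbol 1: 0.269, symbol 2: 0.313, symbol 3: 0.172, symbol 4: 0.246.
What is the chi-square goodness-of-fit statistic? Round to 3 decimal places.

Expected counts E_i = n·p_i: 150×0.269 = 40.35, 150×0.313 = 46.95, 150×0.172 = 25.8, 150×0.246 = 36.9.
symbol 1: (57 − 40.35)²/40.35 = 277.2225/40.35 = 6.8704
symbol 2: (40 − 46.95)²/46.95 = 48.3025/46.95 = 1.0288
symbol 3: (17 − 25.8)²/25.8 = 77.44/25.8 = 3.0016
symbol 4: (36 − 36.9)²/36.9 = 0.81/36.9 = 0.0220
Sum = 10.923

10.923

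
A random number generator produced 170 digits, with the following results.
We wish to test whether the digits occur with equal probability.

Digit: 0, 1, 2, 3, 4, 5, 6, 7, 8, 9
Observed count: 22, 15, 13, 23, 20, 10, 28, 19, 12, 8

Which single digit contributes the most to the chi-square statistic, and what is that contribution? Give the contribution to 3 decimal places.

Under H₀ each category has probability 1/10, so each expected count is 170/10 = 17.
0: (22 − 17)²/17 = 25/17 = 1.4706
1: (15 − 17)²/17 = 4/17 = 0.2353
2: (13 − 17)²/17 = 16/17 = 0.9412
3: (23 − 17)²/17 = 36/17 = 2.1176
4: (20 − 17)²/17 = 9/17 = 0.5294
5: (10 − 17)²/17 = 49/17 = 2.8824
6: (28 − 17)²/17 = 121/17 = 7.1176
7: (19 − 17)²/17 = 4/17 = 0.2353
8: (12 − 17)²/17 = 25/17 = 1.4706
9: (8 − 17)²/17 = 81/17 = 4.7647
The largest term is for 6: 7.118.

6, 7.118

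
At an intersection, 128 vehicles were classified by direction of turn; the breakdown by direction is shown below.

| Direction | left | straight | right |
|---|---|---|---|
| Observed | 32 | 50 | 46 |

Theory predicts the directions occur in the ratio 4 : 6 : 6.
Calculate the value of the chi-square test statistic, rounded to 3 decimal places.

Ratio total = 16. Expected counts: 128×4/16 = 32, 128×6/16 = 48, 128×6/16 = 48.
χ² = (32−32)²/32 + (50−48)²/48 + (46−48)²/48
   = 0.0000 + 0.0833 + 0.0833
Sum = 0.167

0.167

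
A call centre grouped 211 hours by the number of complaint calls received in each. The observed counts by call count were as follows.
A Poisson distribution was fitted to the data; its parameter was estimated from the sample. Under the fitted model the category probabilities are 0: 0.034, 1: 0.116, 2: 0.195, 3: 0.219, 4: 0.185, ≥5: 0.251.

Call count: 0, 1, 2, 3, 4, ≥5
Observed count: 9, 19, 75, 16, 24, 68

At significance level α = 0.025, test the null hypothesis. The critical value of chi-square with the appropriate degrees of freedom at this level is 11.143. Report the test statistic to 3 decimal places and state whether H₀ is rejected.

Expected counts E_i = n·p_i: 211×0.034 = 7.174, 211×0.116 = 24.476, 211×0.195 = 41.145, 211×0.219 = 46.209, 211×0.185 = 39.035, 211×0.251 = 52.961.
cat         O        E   (O−E)²/E
0           9    7.174     0.4648
1          19   24.476     1.2251
2          75   41.145    27.8566
3          16   46.209    19.7490
4          24   39.035     5.7910
≥5         68   52.961     4.2705
Sum = 59.357
df = 4. Since 59.357 > 11.143, we reject H₀.

59.357; reject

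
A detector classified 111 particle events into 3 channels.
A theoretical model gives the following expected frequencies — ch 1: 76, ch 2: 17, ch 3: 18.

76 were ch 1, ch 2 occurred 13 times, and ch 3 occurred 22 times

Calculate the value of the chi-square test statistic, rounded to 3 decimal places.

1.830

χ² = (76−76)²/76 + (13−17)²/17 + (22−18)²/18
   = 0.0000 + 0.9412 + 0.8889
Sum = 1.830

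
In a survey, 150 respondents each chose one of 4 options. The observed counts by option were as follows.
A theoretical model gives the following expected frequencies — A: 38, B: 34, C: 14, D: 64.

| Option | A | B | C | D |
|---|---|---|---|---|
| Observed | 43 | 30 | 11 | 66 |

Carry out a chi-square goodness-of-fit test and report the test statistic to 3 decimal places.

1.834

χ² = (43−38)²/38 + (30−34)²/34 + (11−14)²/14 + (66−64)²/64
   = 0.6579 + 0.4706 + 0.6429 + 0.0625
Sum = 1.834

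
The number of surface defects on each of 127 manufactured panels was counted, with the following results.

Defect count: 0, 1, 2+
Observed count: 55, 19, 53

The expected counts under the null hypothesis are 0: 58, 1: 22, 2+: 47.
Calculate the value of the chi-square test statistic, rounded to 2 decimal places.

0: (55 − 58)²/58 = 9/58 = 0.155
1: (19 − 22)²/22 = 9/22 = 0.409
2+: (53 − 47)²/47 = 36/47 = 0.766
Sum = 1.33

1.33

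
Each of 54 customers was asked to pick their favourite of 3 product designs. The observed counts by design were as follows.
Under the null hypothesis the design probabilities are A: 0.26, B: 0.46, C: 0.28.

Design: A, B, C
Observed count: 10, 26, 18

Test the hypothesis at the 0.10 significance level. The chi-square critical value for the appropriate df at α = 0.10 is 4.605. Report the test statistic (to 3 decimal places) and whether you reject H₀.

1.765; do not reject

Expected counts E_i = n·p_i: 54×0.26 = 14.04, 54×0.46 = 24.84, 54×0.28 = 15.12.
A: (10 − 14.04)²/14.04 = 16.3216/14.04 = 1.1625
B: (26 − 24.84)²/24.84 = 1.3456/24.84 = 0.0542
C: (18 − 15.12)²/15.12 = 8.2944/15.12 = 0.5486
Sum = 1.765
df = 2. Since 1.765 < 4.605, we do not reject H₀.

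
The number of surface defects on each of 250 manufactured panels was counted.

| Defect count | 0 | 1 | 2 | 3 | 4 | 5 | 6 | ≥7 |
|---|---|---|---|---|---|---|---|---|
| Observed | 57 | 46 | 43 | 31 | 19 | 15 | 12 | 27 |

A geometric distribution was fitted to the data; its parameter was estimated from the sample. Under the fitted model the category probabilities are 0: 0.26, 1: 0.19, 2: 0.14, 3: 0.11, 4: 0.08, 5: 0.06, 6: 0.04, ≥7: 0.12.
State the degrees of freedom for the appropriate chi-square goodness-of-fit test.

6

There are k = 8 categories and 1 parameter estimated from the data, so df = 8 − 1 − 1 = 6.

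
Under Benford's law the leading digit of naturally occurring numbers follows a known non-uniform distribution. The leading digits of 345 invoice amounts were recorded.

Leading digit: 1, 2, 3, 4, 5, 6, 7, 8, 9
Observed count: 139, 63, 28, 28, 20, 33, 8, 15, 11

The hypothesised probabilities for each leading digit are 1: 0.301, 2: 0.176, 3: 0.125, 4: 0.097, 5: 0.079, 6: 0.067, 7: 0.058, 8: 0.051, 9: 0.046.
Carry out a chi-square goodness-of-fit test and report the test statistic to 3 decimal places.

Expected counts E_i = n·p_i: 345×0.301 = 103.845, 345×0.176 = 60.72, 345×0.125 = 43.125, 345×0.097 = 33.465, 345×0.079 = 27.255, 345×0.067 = 23.115, 345×0.058 = 20.01, 345×0.051 = 17.595, 345×0.046 = 15.87.
cat         O        E   (O−E)²/E
1         139  103.845    11.9011
2          63    60.72     0.0856
3          28   43.125     5.3047
4          28   33.465     0.8925
5          20   27.255     1.9312
6          33   23.115     4.2273
7           8    20.01     7.2084
8          15   17.595     0.3827
9          11    15.87     1.4944
Sum = 33.428

33.428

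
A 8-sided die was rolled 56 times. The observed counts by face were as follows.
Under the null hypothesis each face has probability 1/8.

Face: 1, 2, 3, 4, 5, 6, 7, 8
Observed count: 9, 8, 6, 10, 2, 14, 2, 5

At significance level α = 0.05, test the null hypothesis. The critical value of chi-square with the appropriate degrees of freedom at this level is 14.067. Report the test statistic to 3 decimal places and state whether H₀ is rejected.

Under H₀ each category has probability 1/8, so each expected count is 56/8 = 7.
χ² = (9−7)²/7 + (8−7)²/7 + (6−7)²/7 + (10−7)²/7 + (2−7)²/7 + (14−7)²/7 + (2−7)²/7 + (5−7)²/7
   = 0.5714 + 0.1429 + 0.1429 + 1.2857 + 3.5714 + 7.0000 + 3.5714 + 0.5714
Sum = 16.857
df = 7. Since 16.857 > 14.067, we reject H₀.

16.857; reject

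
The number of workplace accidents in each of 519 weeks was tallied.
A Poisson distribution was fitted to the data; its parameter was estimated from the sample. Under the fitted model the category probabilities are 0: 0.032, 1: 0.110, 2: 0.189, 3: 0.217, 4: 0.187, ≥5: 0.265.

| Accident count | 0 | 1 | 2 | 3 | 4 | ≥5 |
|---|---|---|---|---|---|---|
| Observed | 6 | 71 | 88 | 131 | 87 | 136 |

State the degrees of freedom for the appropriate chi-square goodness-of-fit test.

There are k = 6 categories and 1 parameter estimated from the data, so df = 6 − 1 − 1 = 4.

4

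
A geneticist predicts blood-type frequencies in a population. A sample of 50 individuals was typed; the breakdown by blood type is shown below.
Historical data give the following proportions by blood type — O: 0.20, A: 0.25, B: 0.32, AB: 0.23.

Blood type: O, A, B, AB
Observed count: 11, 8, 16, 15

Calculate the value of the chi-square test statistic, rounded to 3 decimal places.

Expected counts E_i = n·p_i: 50×0.20 = 10, 50×0.25 = 12.5, 50×0.32 = 16, 50×0.23 = 11.5.
χ² = (11−10)²/10 + (8−12.5)²/12.5 + (16−16)²/16 + (15−11.5)²/11.5
   = 0.1000 + 1.6200 + 0.0000 + 1.0652
Sum = 2.785

2.785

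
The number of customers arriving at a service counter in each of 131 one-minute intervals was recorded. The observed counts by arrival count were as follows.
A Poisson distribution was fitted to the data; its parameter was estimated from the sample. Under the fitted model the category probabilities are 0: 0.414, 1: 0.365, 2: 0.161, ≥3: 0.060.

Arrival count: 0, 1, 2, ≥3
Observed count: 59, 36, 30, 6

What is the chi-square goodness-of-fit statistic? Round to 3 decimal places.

Expected counts E_i = n·p_i: 131×0.414 = 54.234, 131×0.365 = 47.815, 131×0.161 = 21.091, 131×0.060 = 7.86.
0: (59 − 54.234)²/54.234 = 22.714756/54.234 = 0.4188
1: (36 − 47.815)²/47.815 = 139.594225/47.815 = 2.9195
2: (30 − 21.091)²/21.091 = 79.370281/21.091 = 3.7632
≥3: (6 − 7.86)²/7.86 = 3.4596/7.86 = 0.4402
Sum = 7.542

7.542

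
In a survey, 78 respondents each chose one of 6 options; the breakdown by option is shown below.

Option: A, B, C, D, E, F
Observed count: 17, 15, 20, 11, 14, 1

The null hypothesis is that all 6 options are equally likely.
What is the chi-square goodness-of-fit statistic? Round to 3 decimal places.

Under H₀ each category has probability 1/6, so each expected count is 78/6 = 13.
A: (17 − 13)²/13 = 16/13 = 1.2308
B: (15 − 13)²/13 = 4/13 = 0.3077
C: (20 − 13)²/13 = 49/13 = 3.7692
D: (11 − 13)²/13 = 4/13 = 0.3077
E: (14 − 13)²/13 = 1/13 = 0.0769
F: (1 − 13)²/13 = 144/13 = 11.0769
Sum = 16.769

16.769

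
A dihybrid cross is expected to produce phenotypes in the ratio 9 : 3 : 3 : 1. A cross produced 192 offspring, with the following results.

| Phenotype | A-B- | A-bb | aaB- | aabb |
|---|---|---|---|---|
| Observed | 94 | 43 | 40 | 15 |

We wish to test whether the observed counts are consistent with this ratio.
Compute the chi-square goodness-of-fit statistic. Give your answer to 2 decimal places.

Ratio total = 16. Expected counts: 192×9/16 = 108, 192×3/16 = 36, 192×3/16 = 36, 192×1/16 = 12.
χ² = (94−108)²/108 + (43−36)²/36 + (40−36)²/36 + (15−12)²/12
   = 1.815 + 1.361 + 0.444 + 0.750
Sum = 4.37

4.37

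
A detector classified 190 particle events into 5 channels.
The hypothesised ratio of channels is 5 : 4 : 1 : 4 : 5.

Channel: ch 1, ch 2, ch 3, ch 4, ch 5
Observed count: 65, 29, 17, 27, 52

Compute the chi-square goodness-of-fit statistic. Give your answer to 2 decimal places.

16.73

Ratio total = 19. Expected counts: 190×5/19 = 50, 190×4/19 = 40, 190×1/19 = 10, 190×4/19 = 40, 190×5/19 = 50.
cat         O        E   (O−E)²/E
ch 1       65       50      4.500
ch 2       29       40      3.025
ch 3       17       10      4.900
ch 4       27       40      4.225
ch 5       52       50      0.080
Sum = 16.73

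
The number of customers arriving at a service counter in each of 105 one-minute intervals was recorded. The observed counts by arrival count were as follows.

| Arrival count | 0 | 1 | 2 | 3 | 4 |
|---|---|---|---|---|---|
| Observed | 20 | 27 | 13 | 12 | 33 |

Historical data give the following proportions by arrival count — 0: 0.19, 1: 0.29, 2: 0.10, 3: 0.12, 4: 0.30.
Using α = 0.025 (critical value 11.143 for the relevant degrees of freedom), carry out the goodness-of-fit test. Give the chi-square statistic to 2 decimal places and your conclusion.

1.09; do not reject

Expected counts E_i = n·p_i: 105×0.19 = 19.95, 105×0.29 = 30.45, 105×0.10 = 10.5, 105×0.12 = 12.6, 105×0.30 = 31.5.
χ² = (20−19.95)²/19.95 + (27−30.45)²/30.45 + (13−10.5)²/10.5 + (12−12.6)²/12.6 + (33−31.5)²/31.5
   = 0.000 + 0.391 + 0.595 + 0.029 + 0.071
Sum = 1.09
df = 4. Since 1.09 < 11.143, we do not reject H₀.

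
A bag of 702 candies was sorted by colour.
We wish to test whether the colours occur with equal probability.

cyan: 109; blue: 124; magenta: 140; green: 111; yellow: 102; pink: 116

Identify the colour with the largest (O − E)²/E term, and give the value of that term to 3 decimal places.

Under H₀ each category has probability 1/6, so each expected count is 702/6 = 117.
cat          O        E   (O−E)²/E
cyan       109      117     0.5470
blue       124      117     0.4188
magenta    140      117     4.5214
green      111      117     0.3077
yellow     102      117     1.9231
pink       116      117     0.0085
The largest term is for magenta: 4.521.

magenta, 4.521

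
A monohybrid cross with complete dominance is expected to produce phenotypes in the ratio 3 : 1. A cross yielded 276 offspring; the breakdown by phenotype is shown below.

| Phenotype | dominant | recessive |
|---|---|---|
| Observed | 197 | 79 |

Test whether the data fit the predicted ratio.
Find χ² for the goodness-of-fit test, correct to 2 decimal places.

1.93

Ratio total = 4. Expected counts: 276×3/4 = 207, 276×1/4 = 69.
χ² = (197−207)²/207 + (79−69)²/69
   = 0.483 + 1.449
Sum = 1.93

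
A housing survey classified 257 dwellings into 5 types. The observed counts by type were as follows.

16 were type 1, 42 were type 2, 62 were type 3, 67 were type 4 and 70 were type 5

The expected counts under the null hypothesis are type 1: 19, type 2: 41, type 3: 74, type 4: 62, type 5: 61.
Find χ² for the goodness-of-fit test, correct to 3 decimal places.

cat         O        E   (O−E)²/E
type 1     16       19     0.4737
type 2     42       41     0.0244
type 3     62       74     1.9459
type 4     67       62     0.4032
type 5     70       61     1.3279
Sum = 4.175

4.175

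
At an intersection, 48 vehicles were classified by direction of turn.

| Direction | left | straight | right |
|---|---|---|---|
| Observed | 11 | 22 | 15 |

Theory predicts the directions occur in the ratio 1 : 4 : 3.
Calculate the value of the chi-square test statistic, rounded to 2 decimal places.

4.83

Ratio total = 8. Expected counts: 48×1/8 = 6, 48×4/8 = 24, 48×3/8 = 18.
cat           O        E   (O−E)²/E
left         11        6      4.167
straight     22       24      0.167
right        15       18      0.500
Sum = 4.83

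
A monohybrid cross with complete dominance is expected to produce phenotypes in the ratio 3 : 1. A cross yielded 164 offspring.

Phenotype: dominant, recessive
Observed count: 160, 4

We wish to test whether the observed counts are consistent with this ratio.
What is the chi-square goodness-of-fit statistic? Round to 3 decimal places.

Ratio total = 4. Expected counts: 164×3/4 = 123, 164×1/4 = 41.
dominant: (160 − 123)²/123 = 1369/123 = 11.1301
recessive: (4 − 41)²/41 = 1369/41 = 33.3902
Sum = 44.520

44.520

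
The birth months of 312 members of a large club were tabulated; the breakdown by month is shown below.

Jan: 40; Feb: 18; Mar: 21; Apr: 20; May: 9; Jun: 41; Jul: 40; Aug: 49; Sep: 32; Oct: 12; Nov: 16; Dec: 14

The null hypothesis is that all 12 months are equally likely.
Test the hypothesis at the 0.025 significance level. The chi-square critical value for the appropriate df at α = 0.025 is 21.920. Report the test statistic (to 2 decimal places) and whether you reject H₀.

78.31; reject

Under H₀ each category has probability 1/12, so each expected count is 312/12 = 26.
χ² = (40−26)²/26 + (18−26)²/26 + (21−26)²/26 + (20−26)²/26 + (9−26)²/26 + (41−26)²/26 + (40−26)²/26 + (49−26)²/26 + (32−26)²/26 + (12−26)²/26 + (16−26)²/26 + (14−26)²/26
   = 7.538 + 2.462 + 0.962 + 1.385 + 11.115 + 8.654 + 7.538 + 20.346 + 1.385 + 7.538 + 3.846 + 5.538
Sum = 78.31
df = 11. Since 78.31 > 21.920, we reject H₀.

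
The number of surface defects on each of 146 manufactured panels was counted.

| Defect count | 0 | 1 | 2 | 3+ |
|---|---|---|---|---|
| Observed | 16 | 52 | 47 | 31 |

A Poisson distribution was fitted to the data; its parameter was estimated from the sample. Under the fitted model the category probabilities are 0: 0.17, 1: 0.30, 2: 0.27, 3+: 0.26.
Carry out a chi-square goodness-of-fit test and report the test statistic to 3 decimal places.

Expected counts E_i = n·p_i: 146×0.17 = 24.82, 146×0.30 = 43.8, 146×0.27 = 39.42, 146×0.26 = 37.96.
χ² = (16−24.82)²/24.82 + (52−43.8)²/43.8 + (47−39.42)²/39.42 + (31−37.96)²/37.96
   = 3.1343 + 1.5352 + 1.4575 + 1.2761
Sum = 7.403

7.403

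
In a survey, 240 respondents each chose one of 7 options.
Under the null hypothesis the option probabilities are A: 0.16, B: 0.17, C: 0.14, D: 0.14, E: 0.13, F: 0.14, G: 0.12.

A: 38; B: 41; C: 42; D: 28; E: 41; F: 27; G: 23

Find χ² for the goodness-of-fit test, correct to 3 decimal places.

Expected counts E_i = n·p_i: 240×0.16 = 38.4, 240×0.17 = 40.8, 240×0.14 = 33.6, 240×0.14 = 33.6, 240×0.13 = 31.2, 240×0.14 = 33.6, 240×0.12 = 28.8.
cat         O        E   (O−E)²/E
A          38     38.4     0.0042
B          41     40.8     0.0010
C          42     33.6     2.1000
D          28     33.6     0.9333
E          41     31.2     3.0782
F          27     33.6     1.2964
G          23     28.8     1.1681
Sum = 8.581

8.581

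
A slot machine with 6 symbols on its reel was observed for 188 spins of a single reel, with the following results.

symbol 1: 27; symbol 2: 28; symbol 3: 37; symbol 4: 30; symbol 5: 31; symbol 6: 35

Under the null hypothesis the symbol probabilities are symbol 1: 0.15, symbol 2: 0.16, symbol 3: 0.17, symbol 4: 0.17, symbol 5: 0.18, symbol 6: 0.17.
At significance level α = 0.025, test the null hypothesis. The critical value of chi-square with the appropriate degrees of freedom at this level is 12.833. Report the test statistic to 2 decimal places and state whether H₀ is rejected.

Expected counts E_i = n·p_i: 188×0.15 = 28.2, 188×0.16 = 30.08, 188×0.17 = 31.96, 188×0.17 = 31.96, 188×0.18 = 33.84, 188×0.17 = 31.96.
χ² = (27−28.2)²/28.2 + (28−30.08)²/30.08 + (37−31.96)²/31.96 + (30−31.96)²/31.96 + (31−33.84)²/33.84 + (35−31.96)²/31.96
   = 0.051 + 0.144 + 0.795 + 0.120 + 0.238 + 0.289
Sum = 1.64
df = 5. Since 1.64 < 12.833, we do not reject H₀.

1.64; do not reject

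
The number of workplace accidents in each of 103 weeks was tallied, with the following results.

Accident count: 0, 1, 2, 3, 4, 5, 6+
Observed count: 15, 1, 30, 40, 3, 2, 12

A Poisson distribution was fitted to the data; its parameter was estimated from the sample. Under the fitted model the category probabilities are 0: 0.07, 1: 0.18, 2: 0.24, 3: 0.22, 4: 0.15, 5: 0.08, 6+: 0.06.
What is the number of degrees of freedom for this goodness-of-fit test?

There are k = 7 categories and 1 parameter estimated from the data, so df = 7 − 1 − 1 = 5.

5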